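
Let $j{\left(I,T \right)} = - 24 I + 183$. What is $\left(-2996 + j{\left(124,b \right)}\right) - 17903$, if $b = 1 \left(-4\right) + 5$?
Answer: $-23692$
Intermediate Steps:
$b = 1$ ($b = -4 + 5 = 1$)
$j{\left(I,T \right)} = 183 - 24 I$
$\left(-2996 + j{\left(124,b \right)}\right) - 17903 = \left(-2996 + \left(183 - 2976\right)\right) - 17903 = \left(-2996 - 2793\right) - 17903 = -5789 - 17903 = -23692$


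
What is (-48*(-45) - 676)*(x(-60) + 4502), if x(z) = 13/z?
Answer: 100209697/15 ≈ 6.6806e+6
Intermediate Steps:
(-48*(-45) - 676)*(x(-60) + 4502) = (-48*(-45) - 676)*(13/(-60) + 4502) = (2160 - 676)*(13*(-1/60) + 4502) = 1484*(-13/60 + 4502) = 1484*(270107/60) = 100209697/15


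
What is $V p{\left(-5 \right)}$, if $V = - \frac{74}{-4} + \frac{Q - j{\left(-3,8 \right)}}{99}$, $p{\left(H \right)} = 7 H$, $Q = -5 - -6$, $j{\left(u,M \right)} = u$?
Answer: $- \frac{128485}{198} \approx -648.91$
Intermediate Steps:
$Q = 1$ ($Q = -5 + 6 = 1$)
$V = \frac{3671}{198}$ ($V = - \frac{74}{-4} + \frac{1 - -3}{99} = \left(-74\right) \left(- \frac{1}{4}\right) + \left(1 + 3\right) \frac{1}{99} = \frac{37}{2} + 4 \cdot \frac{1}{99} = \frac{37}{2} + \frac{4}{99} = \frac{3671}{198} \approx 18.54$)
$V p{\left(-5 \right)} = \frac{3671 \cdot 7 \left(-5\right)}{198} = \frac{3671}{198} \left(-35\right) = - \frac{128485}{198}$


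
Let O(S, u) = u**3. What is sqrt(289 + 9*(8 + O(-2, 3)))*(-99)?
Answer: -198*sqrt(151) ≈ -2433.1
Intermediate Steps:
sqrt(289 + 9*(8 + O(-2, 3)))*(-99) = sqrt(289 + 9*(8 + 3**3))*(-99) = sqrt(289 + 9*(8 + 27))*(-99) = sqrt(289 + 9*35)*(-99) = sqrt(289 + 315)*(-99) = sqrt(604)*(-99) = (2*sqrt(151))*(-99) = -198*sqrt(151)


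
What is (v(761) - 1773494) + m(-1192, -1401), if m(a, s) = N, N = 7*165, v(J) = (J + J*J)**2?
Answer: 336261361585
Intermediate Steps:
v(J) = (J + J**2)**2
N = 1155
m(a, s) = 1155
(v(761) - 1773494) + m(-1192, -1401) = (761**2*(1 + 761)**2 - 1773494) + 1155 = (579121*762**2 - 1773494) + 1155 = (579121*580644 - 1773494) + 1155 = (336263133924 - 1773494) + 1155 = 336261360430 + 1155 = 336261361585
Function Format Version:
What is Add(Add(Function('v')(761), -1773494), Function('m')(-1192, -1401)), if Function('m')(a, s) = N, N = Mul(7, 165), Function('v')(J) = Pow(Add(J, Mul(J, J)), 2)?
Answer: 336261361585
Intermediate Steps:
Function('v')(J) = Pow(Add(J, Pow(J, 2)), 2)
N = 1155
Function('m')(a, s) = 1155
Add(Add(Function('v')(761), -1773494), Function('m')(-1192, -1401)) = Add(Add(Mul(Pow(761, 2), Pow(Add(1, 761), 2)), -1773494), 1155) = Add(Add(Mul(579121, Pow(762, 2)), -1773494), 1155) = Add(Add(Mul(579121, 580644), -1773494), 1155) = Add(Add(336263133924, -1773494), 1155) = Add(336261360430, 1155) = 336261361585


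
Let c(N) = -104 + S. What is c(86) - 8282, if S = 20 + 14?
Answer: -8352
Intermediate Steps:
S = 34
c(N) = -70 (c(N) = -104 + 34 = -70)
c(86) - 8282 = -70 - 8282 = -8352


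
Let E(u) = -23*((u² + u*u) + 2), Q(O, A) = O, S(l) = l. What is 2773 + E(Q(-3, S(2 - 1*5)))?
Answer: 2313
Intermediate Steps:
E(u) = -46 - 46*u² (E(u) = -23*((u² + u²) + 2) = -23*(2*u² + 2) = -23*(2 + 2*u²) = -46 - 46*u²)
2773 + E(Q(-3, S(2 - 1*5))) = 2773 + (-46 - 46*(-3)²) = 2773 + (-46 - 46*9) = 2773 + (-46 - 414) = 2773 - 460 = 2313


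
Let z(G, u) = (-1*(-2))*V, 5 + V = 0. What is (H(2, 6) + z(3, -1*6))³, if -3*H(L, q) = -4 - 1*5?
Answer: -343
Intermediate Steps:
V = -5 (V = -5 + 0 = -5)
H(L, q) = 3 (H(L, q) = -(-4 - 1*5)/3 = -(-4 - 5)/3 = -⅓*(-9) = 3)
z(G, u) = -10 (z(G, u) = -1*(-2)*(-5) = 2*(-5) = -10)
(H(2, 6) + z(3, -1*6))³ = (3 - 10)³ = (-7)³ = -343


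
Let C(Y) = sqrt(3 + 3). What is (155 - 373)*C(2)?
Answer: -218*sqrt(6) ≈ -533.99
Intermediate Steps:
C(Y) = sqrt(6)
(155 - 373)*C(2) = (155 - 373)*sqrt(6) = -218*sqrt(6)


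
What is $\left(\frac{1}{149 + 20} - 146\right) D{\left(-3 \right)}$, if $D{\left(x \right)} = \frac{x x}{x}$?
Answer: $\frac{74019}{169} \approx 437.98$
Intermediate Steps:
$D{\left(x \right)} = x$ ($D{\left(x \right)} = \frac{x^{2}}{x} = x$)
$\left(\frac{1}{149 + 20} - 146\right) D{\left(-3 \right)} = \left(\frac{1}{149 + 20} - 146\right) \left(-3\right) = \left(\frac{1}{169} - 146\right) \left(-3\right) = \left(- \frac{24673}{169}\right) \left(-3\right) = \frac{74019}{169}$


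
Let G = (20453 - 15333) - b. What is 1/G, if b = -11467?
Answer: 1/16587 ≈ 6.0288e-5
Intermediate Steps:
G = 16587 (G = (20453 - 15333) - 1*(-11467) = 5120 + 11467 = 16587)
1/G = 1/16587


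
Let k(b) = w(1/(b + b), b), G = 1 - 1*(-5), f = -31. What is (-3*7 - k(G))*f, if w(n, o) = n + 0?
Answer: 7843/12 ≈ 653.58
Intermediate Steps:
G = 6 (G = 1 + 5 = 6)
w(n, o) = n
k(b) = 1/(2*b) (k(b) = 1/(b + b) = 1/(2*b))
(-3*7 - k(G))*f = (-3*7 - 1/(2*6))*(-31) = (-21 - 1/(2*6))*(-31) = (-21 - 1*1/12)*(-31) = (-21 - 1/12)*(-31) = -253/12*(-31) = 7843/12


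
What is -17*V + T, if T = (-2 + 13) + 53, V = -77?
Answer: 1373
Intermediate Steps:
T = 64 (T = 11 + 53 = 64)
-17*V + T = -17*(-77) + 64 = 1309 + 64 = 1373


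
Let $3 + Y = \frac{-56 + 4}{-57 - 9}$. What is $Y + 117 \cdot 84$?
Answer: $\frac{324251}{33} \approx 9825.8$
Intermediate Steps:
$Y = - \frac{73}{33}$ ($Y = -3 + \frac{-56 + 4}{-57 - 9} = -3 - \frac{52}{-66} = -3 - - \frac{26}{33} = -3 + \frac{26}{33} = - \frac{73}{33} \approx -2.2121$)
$Y + 117 \cdot 84 = - \frac{73}{33} + 117 \cdot 84 = - \frac{73}{33} + 9828 = \frac{324251}{33}$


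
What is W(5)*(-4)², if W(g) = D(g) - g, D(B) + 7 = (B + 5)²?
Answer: 1408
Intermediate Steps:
D(B) = -7 + (5 + B)² (D(B) = -7 + (B + 5)² = -7 + (5 + B)²)
W(g) = -7 + (5 + g)² - g (W(g) = (-7 + (5 + g)²) - g = -7 + (5 + g)² - g)
W(5)*(-4)² = (-7 + (5 + 5)² - 1*5)*(-4)² = (-7 + 10² - 5)*16 = (-7 + 100 - 5)*16 = 88*16 = 1408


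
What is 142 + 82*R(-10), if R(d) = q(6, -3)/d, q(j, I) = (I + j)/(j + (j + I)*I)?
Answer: 751/5 ≈ 150.20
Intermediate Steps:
q(j, I) = (I + j)/(j + I*(I + j)) (q(j, I) = (I + j)/(j + (I + j)*I) = (I + j)/(j + I*(I + j)))
R(d) = -1/d (R(d) = ((-3 + 6)/(6 + (-3)² - 3*6))/d = (3/(6 + 9 - 18))/d = (3/(-3))/d = (-⅓*3)/d = -1/d)
142 + 82*R(-10) = 142 + 82*(-1/(-10)) = 142 + 82*(-1*(-⅒)) = 142 + 82*(⅒) = 142 + 41/5 = 751/5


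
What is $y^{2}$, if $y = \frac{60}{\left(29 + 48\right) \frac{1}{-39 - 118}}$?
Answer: $\frac{88736400}{5929} \approx 14967.0$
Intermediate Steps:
$y = - \frac{9420}{77}$ ($y = \frac{60}{77 \frac{1}{-157}} = \frac{60}{77 \left(- \frac{1}{157}\right)} = \frac{60}{- \frac{77}{157}} = 60 \left(- \frac{157}{77}\right) = - \frac{9420}{77} \approx -122.34$)
$y^{2} = \left(- \frac{9420}{77}\right)^{2} = \frac{88736400}{5929}$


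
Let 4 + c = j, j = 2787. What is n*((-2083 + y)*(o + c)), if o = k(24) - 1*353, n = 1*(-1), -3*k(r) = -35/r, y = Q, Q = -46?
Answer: 372564355/72 ≈ 5.1745e+6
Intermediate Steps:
y = -46
k(r) = 35/(3*r) (k(r) = -(-35)/(3*r) = 35/(3*r))
n = -1
c = 2783 (c = -4 + 2787 = 2783)
o = -25381/72 (o = (35/3)/24 - 1*353 = (35/3)*(1/24) - 353 = 35/72 - 353 = -25381/72 ≈ -352.51)
n*((-2083 + y)*(o + c)) = -(-2083 - 46)*(-25381/72 + 2783) = -(-2129)*174995/72 = -1*(-372564355/72) = 372564355/72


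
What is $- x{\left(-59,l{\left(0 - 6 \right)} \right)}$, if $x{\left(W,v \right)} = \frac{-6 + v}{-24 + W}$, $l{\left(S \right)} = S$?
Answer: $- \frac{12}{83} \approx -0.14458$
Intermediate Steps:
$x{\left(W,v \right)} = \frac{-6 + v}{-24 + W}$
$- x{\left(-59,l{\left(0 - 6 \right)} \right)} = - \frac{-6 + \left(0 - 6\right)}{-24 - 59} = - \frac{-6 + \left(0 - 6\right)}{-83} = - \frac{\left(-1\right) \left(-6 - 6\right)}{83} = - \frac{\left(-1\right) \left(-12\right)}{83} = \left(-1\right) \frac{12}{83} = - \frac{12}{83}$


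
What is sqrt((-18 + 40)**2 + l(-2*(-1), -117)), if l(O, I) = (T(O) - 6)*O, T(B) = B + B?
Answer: 4*sqrt(30) ≈ 21.909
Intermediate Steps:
T(B) = 2*B
l(O, I) = O*(-6 + 2*O) (l(O, I) = (2*O - 6)*O = (-6 + 2*O)*O = O*(-6 + 2*O))
sqrt((-18 + 40)**2 + l(-2*(-1), -117)) = sqrt((-18 + 40)**2 + 2*(-2*(-1))*(-3 - 2*(-1))) = sqrt(22**2 + 2*2*(-3 + 2)) = sqrt(484 + 2*2*(-1)) = sqrt(484 - 4) = sqrt(480) = 4*sqrt(30)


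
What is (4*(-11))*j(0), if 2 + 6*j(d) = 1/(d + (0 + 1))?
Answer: 22/3 ≈ 7.3333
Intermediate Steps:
j(d) = -⅓ + 1/(6*(1 + d)) (j(d) = -⅓ + 1/(6*(d + (0 + 1))) = -⅓ + 1/(6*(d + 1)) = -⅓ + 1/(6*(1 + d)))
(4*(-11))*j(0) = (4*(-11))*((-1 - 2*0)/(6*(1 + 0))) = -22*(-1 + 0)/(3*1) = -22*(-1)/3 = -44*(-⅙) = 22/3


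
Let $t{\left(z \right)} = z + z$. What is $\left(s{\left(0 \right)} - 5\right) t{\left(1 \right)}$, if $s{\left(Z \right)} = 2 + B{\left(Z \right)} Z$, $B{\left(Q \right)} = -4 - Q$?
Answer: $-6$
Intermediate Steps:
$t{\left(z \right)} = 2 z$
$s{\left(Z \right)} = 2 + Z \left(-4 - Z\right)$ ($s{\left(Z \right)} = 2 + \left(-4 - Z\right) Z = 2 + Z \left(-4 - Z\right)$)
$\left(s{\left(0 \right)} - 5\right) t{\left(1 \right)} = \left(\left(2 - 0 \left(4 + 0\right)\right) - 5\right) 2 \cdot 1 = \left(\left(2 - 0 \cdot 4\right) - 5\right) 2 = \left(\left(2 + 0\right) - 5\right) 2 = \left(2 - 5\right) 2 = \left(-3\right) 2 = -6$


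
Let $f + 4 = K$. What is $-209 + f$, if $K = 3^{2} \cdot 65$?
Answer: $372$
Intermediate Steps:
$K = 585$ ($K = 9 \cdot 65 = 585$)
$f = 581$ ($f = -4 + 585 = 581$)
$-209 + f = -209 + 581 = 372$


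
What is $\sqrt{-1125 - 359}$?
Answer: $2 i \sqrt{371} \approx 38.523 i$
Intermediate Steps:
$\sqrt{-1125 - 359} = \sqrt{-1484} = 2 i \sqrt{371}$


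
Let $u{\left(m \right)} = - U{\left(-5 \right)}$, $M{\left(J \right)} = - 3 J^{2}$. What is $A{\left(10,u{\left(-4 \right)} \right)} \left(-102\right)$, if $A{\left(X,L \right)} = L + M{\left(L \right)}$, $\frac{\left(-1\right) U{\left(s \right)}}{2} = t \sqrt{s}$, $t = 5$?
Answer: $-153000 - 1020 i \sqrt{5} \approx -1.53 \cdot 10^{5} - 2280.8 i$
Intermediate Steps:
$U{\left(s \right)} = - 10 \sqrt{s}$ ($U{\left(s \right)} = - 2 \cdot 5 \sqrt{s} = - 10 \sqrt{s}$)
$u{\left(m \right)} = 10 i \sqrt{5}$ ($u{\left(m \right)} = - \left(-10\right) \sqrt{-5} = - \left(-10\right) i \sqrt{5} = 10 i \sqrt{5}$)
$A{\left(X,L \right)} = L - 3 L^{2}$
$A{\left(10,u{\left(-4 \right)} \right)} \left(-102\right) = 10 i \sqrt{5} \left(1 - 3 \cdot 10 i \sqrt{5}\right) \left(-102\right) = 10 i \sqrt{5} \left(1 - 30 i \sqrt{5}\right) \left(-102\right) = - 1020 i \sqrt{5} \left(1 - 30 i \sqrt{5}\right)$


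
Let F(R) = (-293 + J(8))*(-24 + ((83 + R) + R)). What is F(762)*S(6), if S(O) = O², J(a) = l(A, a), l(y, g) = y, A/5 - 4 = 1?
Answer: -15272784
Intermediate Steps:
A = 25 (A = 20 + 5*1 = 20 + 5 = 25)
J(a) = 25
F(R) = -15812 - 536*R (F(R) = (-293 + 25)*(-24 + ((83 + R) + R)) = -268*(-24 + (83 + 2*R)) = -268*(59 + 2*R) = -15812 - 536*R)
F(762)*S(6) = (-15812 - 536*762)*6² = (-15812 - 408432)*36 = -424244*36 = -15272784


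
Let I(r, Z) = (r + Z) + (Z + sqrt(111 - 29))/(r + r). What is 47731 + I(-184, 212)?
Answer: 4393775/92 - sqrt(82)/368 ≈ 47758.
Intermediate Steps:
I(r, Z) = Z + r + (Z + sqrt(82))/(2*r) (I(r, Z) = (Z + r) + (Z + sqrt(82))/((2*r)) = (Z + r) + (Z + sqrt(82))*(1/(2*r)) = (Z + r) + (Z + sqrt(82))/(2*r) = Z + r + (Z + sqrt(82))/(2*r))
47731 + I(-184, 212) = 47731 + (1/2)*(212 + sqrt(82) + 2*(-184)*(212 - 184))/(-184) = 47731 + (1/2)*(-1/184)*(212 + sqrt(82) + 2*(-184)*28) = 47731 + (1/2)*(-1/184)*(212 + sqrt(82) - 10304) = 47731 + (1/2)*(-1/184)*(-10092 + sqrt(82)) = 47731 + (2523/92 - sqrt(82)/368) = 4393775/92 - sqrt(82)/368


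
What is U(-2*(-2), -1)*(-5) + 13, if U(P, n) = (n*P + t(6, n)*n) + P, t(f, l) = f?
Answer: 43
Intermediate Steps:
U(P, n) = P + 6*n + P*n (U(P, n) = (n*P + 6*n) + P = (P*n + 6*n) + P = (6*n + P*n) + P = P + 6*n + P*n)
U(-2*(-2), -1)*(-5) + 13 = (-2*(-2) + 6*(-1) - 2*(-2)*(-1))*(-5) + 13 = (4 - 6 + 4*(-1))*(-5) + 13 = (4 - 6 - 4)*(-5) + 13 = -6*(-5) + 13 = 30 + 13 = 43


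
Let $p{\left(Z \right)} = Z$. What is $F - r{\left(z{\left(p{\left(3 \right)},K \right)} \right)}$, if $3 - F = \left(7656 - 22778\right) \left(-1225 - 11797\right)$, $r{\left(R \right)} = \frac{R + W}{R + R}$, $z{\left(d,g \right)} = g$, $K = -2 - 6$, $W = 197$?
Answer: $- \frac{3150698707}{16} \approx -1.9692 \cdot 10^{8}$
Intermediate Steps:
$K = -8$ ($K = -2 - 6 = -8$)
$r{\left(R \right)} = \frac{197 + R}{2 R}$ ($r{\left(R \right)} = \frac{R + 197}{R + R} = \frac{197 + R}{2 R}$)
$F = -196918681$ ($F = 3 - \left(7656 - 22778\right) \left(-1225 - 11797\right) = 3 - \left(-15122\right) \left(-13022\right) = 3 - 196918684 = -196918681$)
$F - r{\left(z{\left(p{\left(3 \right)},K \right)} \right)} = -196918681 - \frac{197 - 8}{2 \left(-8\right)} = -196918681 - \frac{1}{2} \left(- \frac{1}{8}\right) 189 = -196918681 - - \frac{189}{16} = -196918681 + \frac{189}{16} = - \frac{3150698707}{16}$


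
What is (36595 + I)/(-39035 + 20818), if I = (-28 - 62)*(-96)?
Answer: -45235/18217 ≈ -2.4831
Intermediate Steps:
I = 8640 (I = -90*(-96) = 8640)
(36595 + I)/(-39035 + 20818) = (36595 + 8640)/(-39035 + 20818) = 45235/(-18217) = 45235*(-1/18217) = -45235/18217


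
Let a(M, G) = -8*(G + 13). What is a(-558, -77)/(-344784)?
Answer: -32/21549 ≈ -0.0014850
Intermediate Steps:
a(M, G) = -104 - 8*G (a(M, G) = -8*(13 + G) = -104 - 8*G)
a(-558, -77)/(-344784) = (-104 - 8*(-77))/(-344784) = (-104 + 616)*(-1/344784) = 512*(-1/344784) = -32/21549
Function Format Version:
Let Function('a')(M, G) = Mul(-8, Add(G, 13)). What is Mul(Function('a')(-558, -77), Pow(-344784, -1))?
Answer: Rational(-32, 21549) ≈ -0.0014850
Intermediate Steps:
Function('a')(M, G) = Add(-104, Mul(-8, G)) (Function('a')(M, G) = Mul(-8, Add(13, G)) = Add(-104, Mul(-8, G)))
Mul(Function('a')(-558, -77), Pow(-344784, -1)) = Mul(Add(-104, Mul(-8, -77)), Pow(-344784, -1)) = Mul(Add(-104, 616), Rational(-1, 344784)) = Mul(512, Rational(-1, 344784)) = Rational(-32, 21549)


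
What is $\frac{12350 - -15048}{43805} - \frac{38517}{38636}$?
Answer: $- \frac{628688057}{1692449980} \approx -0.37147$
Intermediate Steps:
$\frac{12350 - -15048}{43805} - \frac{38517}{38636} = \left(12350 + 15048\right) \frac{1}{43805} - \frac{38517}{38636} = 27398 \cdot \frac{1}{43805} - \frac{38517}{38636} = \frac{27398}{43805} - \frac{38517}{38636} = - \frac{628688057}{1692449980}$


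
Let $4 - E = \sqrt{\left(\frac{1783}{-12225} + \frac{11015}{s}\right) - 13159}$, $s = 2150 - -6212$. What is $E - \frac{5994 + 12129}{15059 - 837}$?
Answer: $\frac{38765}{14222} - \frac{i \sqrt{5499994781991326178}}{20445090} \approx 2.7257 - 114.71 i$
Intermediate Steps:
$s = 8362$ ($s = 2150 + 6212 = 8362$)
$E = 4 - \frac{i \sqrt{5499994781991326178}}{20445090}$ ($E = 4 - \sqrt{\left(\frac{1783}{-12225} + \frac{11015}{8362}\right) - 13159} = 4 - \sqrt{\left(1783 \left(- \frac{1}{12225}\right) + 11015 \cdot \frac{1}{8362}\right) - 13159} = 4 - \sqrt{\left(- \frac{1783}{12225} + \frac{11015}{8362}\right) - 13159} = 4 - \sqrt{\frac{119748929}{102225450} - 13159} = 4 - \sqrt{- \frac{1345064947621}{102225450}} = 4 - \frac{i \sqrt{5499994781991326178}}{20445090} \approx 4.0 - 114.71 i$)
$E - \frac{5994 + 12129}{15059 - 837} = \left(4 - \frac{i \sqrt{5499994781991326178}}{20445090}\right) - \frac{5994 + 12129}{15059 - 837} = \left(4 - \frac{i \sqrt{5499994781991326178}}{20445090}\right) - \frac{18123}{14222} = \frac{38765}{14222} - \frac{i \sqrt{5499994781991326178}}{20445090}$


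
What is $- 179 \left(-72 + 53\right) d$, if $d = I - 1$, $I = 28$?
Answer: $91827$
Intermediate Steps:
$d = 27$ ($d = 28 - 1 = 27$)
$- 179 \left(-72 + 53\right) d = - 179 \left(-72 + 53\right) 27 = \left(-179\right) \left(-19\right) 27 = 3401 \cdot 27 = 91827$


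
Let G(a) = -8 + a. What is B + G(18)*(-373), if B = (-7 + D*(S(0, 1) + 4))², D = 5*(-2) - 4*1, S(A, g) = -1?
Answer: -1329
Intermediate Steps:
D = -14 (D = -10 - 4 = -14)
B = 2401 (B = (-7 - 14*(-1 + 4))² = (-7 - 14*3)² = (-7 - 42)² = (-49)² = 2401)
B + G(18)*(-373) = 2401 + (-8 + 18)*(-373) = 2401 + 10*(-373) = 2401 - 3730 = -1329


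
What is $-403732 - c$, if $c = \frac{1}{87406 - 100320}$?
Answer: $- \frac{5213795047}{12914} \approx -4.0373 \cdot 10^{5}$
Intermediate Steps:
$c = - \frac{1}{12914}$ ($c = \frac{1}{-12914} = - \frac{1}{12914} \approx -7.7435 \cdot 10^{-5}$)
$-403732 - c = -403732 - - \frac{1}{12914} = -403732 + \frac{1}{12914} = - \frac{5213795047}{12914}$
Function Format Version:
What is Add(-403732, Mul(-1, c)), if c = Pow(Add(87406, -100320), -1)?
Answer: Rational(-5213795047, 12914) ≈ -4.0373e+5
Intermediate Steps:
c = Rational(-1, 12914) (c = Pow(-12914, -1) = Rational(-1, 12914) ≈ -7.7435e-5)
Add(-403732, Mul(-1, c)) = Add(-403732, Mul(-1, Rational(-1, 12914))) = Add(-403732, Rational(1, 12914)) = Rational(-5213795047, 12914)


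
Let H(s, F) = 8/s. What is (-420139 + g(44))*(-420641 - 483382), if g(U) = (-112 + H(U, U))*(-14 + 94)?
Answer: 4266924374367/11 ≈ 3.8790e+11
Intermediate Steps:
g(U) = -8960 + 640/U (g(U) = (-112 + 8/U)*(-14 + 94) = (-112 + 8/U)*80 = -8960 + 640/U)
(-420139 + g(44))*(-420641 - 483382) = (-420139 + (-8960 + 640/44))*(-420641 - 483382) = (-420139 + (-8960 + 640*(1/44)))*(-904023) = (-420139 + (-8960 + 160/11))*(-904023) = (-420139 - 98400/11)*(-904023) = -4719929/11*(-904023) = 4266924374367/11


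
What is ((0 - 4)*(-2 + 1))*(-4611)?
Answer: -18444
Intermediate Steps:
((0 - 4)*(-2 + 1))*(-4611) = -4*(-1)*(-4611) = 4*(-4611) = -18444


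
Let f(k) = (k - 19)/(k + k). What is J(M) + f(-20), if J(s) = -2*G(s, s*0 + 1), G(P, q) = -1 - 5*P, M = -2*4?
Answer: -3081/40 ≈ -77.025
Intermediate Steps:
f(k) = (-19 + k)/(2*k) (f(k) = (-19 + k)/((2*k)) = (-19 + k)*(1/(2*k)) = (-19 + k)/(2*k))
M = -8
J(s) = 2 + 10*s (J(s) = -2*(-1 - 5*s) = 2 + 10*s)
J(M) + f(-20) = (2 + 10*(-8)) + (½)*(-19 - 20)/(-20) = (2 - 80) + (½)*(-1/20)*(-39) = -78 + 39/40 = -3081/40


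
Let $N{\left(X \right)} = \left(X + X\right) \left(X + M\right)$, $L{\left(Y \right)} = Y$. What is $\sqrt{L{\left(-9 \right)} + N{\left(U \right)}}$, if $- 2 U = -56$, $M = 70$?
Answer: $\sqrt{5479} \approx 74.02$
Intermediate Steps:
$U = 28$ ($U = \left(- \frac{1}{2}\right) \left(-56\right) = 28$)
$N{\left(X \right)} = 2 X \left(70 + X\right)$ ($N{\left(X \right)} = \left(X + X\right) \left(X + 70\right) = 2 X \left(70 + X\right)$)
$\sqrt{L{\left(-9 \right)} + N{\left(U \right)}} = \sqrt{-9 + 2 \cdot 28 \left(70 + 28\right)} = \sqrt{-9 + 2 \cdot 28 \cdot 98} = \sqrt{-9 + 5488} = \sqrt{5479}$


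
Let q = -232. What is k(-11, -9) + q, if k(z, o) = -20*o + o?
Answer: -61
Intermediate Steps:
k(z, o) = -19*o
k(-11, -9) + q = -19*(-9) - 232 = 171 - 232 = -61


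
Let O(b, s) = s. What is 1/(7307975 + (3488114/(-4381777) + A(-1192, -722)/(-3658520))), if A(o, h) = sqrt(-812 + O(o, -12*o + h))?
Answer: 187805547083263618557660006830880/1372478093443189722180625661301152619907 + 7024347306536510108*sqrt(12770)/1372478093443189722180625661301152619907 ≈ 1.3684e-7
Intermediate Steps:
A(o, h) = sqrt(-812 + h - 12*o) (A(o, h) = sqrt(-812 + (-12*o + h)) = sqrt(-812 + (h - 12*o)) = sqrt(-812 + h - 12*o))
1/(7307975 + (3488114/(-4381777) + A(-1192, -722)/(-3658520))) = 1/(7307975 + (3488114/(-4381777) + sqrt(-812 - 722 - 12*(-1192))/(-3658520))) = 1/(7307975 + (3488114*(-1/4381777) + sqrt(-812 - 722 + 14304)*(-1/3658520))) = 1/(7307975 + (-3488114/4381777 + sqrt(12770)*(-1/3658520))) = 1/(7307975 + (-3488114/4381777 - sqrt(12770)/3658520)) = 1/(32021913283461/4381777 - sqrt(12770)/3658520)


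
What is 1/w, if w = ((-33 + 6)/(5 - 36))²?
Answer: 961/729 ≈ 1.3182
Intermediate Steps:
w = 729/961 (w = (-27/(-31))² = (-27*(-1/31))² = (27/31)² = 729/961 ≈ 0.75858)
1/w = 1/(729/961) = 961/729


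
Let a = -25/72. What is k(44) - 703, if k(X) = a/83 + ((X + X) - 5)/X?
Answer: -46088681/65736 ≈ -701.12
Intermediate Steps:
a = -25/72 (a = -25*1/72 = -25/72 ≈ -0.34722)
k(X) = -25/5976 + (-5 + 2*X)/X (k(X) = -25/72/83 + ((X + X) - 5)/X = -25/72*1/83 + (2*X - 5)/X = -25/5976 + (-5 + 2*X)/X)
k(44) - 703 = (11927/5976 - 5/44) - 703 = 123727/65736 - 703 = -46088681/65736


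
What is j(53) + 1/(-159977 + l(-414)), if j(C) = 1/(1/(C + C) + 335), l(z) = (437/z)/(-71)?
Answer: 21626379164/7260244794957 ≈ 0.0029787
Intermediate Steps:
l(z) = -437/(71*z) (l(z) = (437/z)*(-1/71) = -437/(71*z))
j(C) = 1/(335 + 1/(2*C)) (j(C) = 1/(1/(2*C) + 335) = 1/(335 + 1/(2*C)))
j(53) + 1/(-159977 + l(-414)) = 2*53/(1 + 670*53) + 1/(-159977 - 437/71/(-414)) = 2*53/(1 + 35510) + 1/(-159977 - 437/71*(-1/414)) = 2*53/35511 + 1/(-159977 + 19/1278) = 2*53*(1/35511) + 1/(-204450587/1278) = 106/35511 - 1278/204450587 = 21626379164/7260244794957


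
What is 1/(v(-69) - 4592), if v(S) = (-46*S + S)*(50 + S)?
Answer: -1/63587 ≈ -1.5726e-5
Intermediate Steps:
v(S) = -45*S*(50 + S) (v(S) = (-45*S)*(50 + S) = -45*S*(50 + S))
1/(v(-69) - 4592) = 1/(-45*(-69)*(50 - 69) - 4592) = 1/(-45*(-69)*(-19) - 4592) = 1/(-58995 - 4592) = 1/(-63587) = -1/63587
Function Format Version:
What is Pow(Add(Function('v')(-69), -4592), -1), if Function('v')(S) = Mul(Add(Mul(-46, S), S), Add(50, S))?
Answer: Rational(-1, 63587) ≈ -1.5726e-5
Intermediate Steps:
Function('v')(S) = Mul(-45, S, Add(50, S)) (Function('v')(S) = Mul(Mul(-45, S), Add(50, S)) = Mul(-45, S, Add(50, S)))
Pow(Add(Function('v')(-69), -4592), -1) = Pow(Add(Mul(-45, -69, Add(50, -69)), -4592), -1) = Pow(Add(Mul(-45, -69, -19), -4592), -1) = Pow(Add(-58995, -4592), -1) = Pow(-63587, -1) = Rational(-1, 63587)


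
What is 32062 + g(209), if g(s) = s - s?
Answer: 32062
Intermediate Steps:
g(s) = 0
32062 + g(209) = 32062 + 0 = 32062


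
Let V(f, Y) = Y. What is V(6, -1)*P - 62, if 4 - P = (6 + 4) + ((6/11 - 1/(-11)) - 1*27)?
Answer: -906/11 ≈ -82.364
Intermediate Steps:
P = 224/11 (P = 4 - ((6 + 4) + ((6/11 - 1/(-11)) - 1*27)) = 4 - (10 + ((6*(1/11) - 1*(-1/11)) - 27)) = 4 - (10 + ((6/11 + 1/11) - 27)) = 4 - (10 + (7/11 - 27)) = 4 - (10 - 290/11) = 4 - 1*(-180/11) = 4 + 180/11 = 224/11 ≈ 20.364)
V(6, -1)*P - 62 = -1*224/11 - 62 = -224/11 - 62 = -906/11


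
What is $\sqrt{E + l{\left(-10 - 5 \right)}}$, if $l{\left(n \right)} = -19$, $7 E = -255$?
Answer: $\frac{2 i \sqrt{679}}{7} \approx 7.445 i$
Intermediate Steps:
$E = - \frac{255}{7}$ ($E = \frac{1}{7} \left(-255\right) = - \frac{255}{7} \approx -36.429$)
$\sqrt{E + l{\left(-10 - 5 \right)}} = \sqrt{- \frac{255}{7} - 19} = \sqrt{- \frac{388}{7}} = \frac{2 i \sqrt{679}}{7}$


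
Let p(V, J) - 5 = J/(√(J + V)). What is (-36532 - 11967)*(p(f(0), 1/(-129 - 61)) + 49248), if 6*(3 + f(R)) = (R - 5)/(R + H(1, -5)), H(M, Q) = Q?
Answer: -2388721247 - 48499*I*√230565/153710 ≈ -2.3887e+9 - 151.51*I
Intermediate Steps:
f(R) = -17/6 (f(R) = -3 + ((R - 5)/(R - 5))/6 = -3 + ((-5 + R)/(-5 + R))/6 = -3 + (⅙)*1 = -3 + ⅙ = -17/6)
p(V, J) = 5 + J/√(J + V) (p(V, J) = 5 + J/(√(J + V)) = 5 + J/√(J + V))
(-36532 - 11967)*(p(f(0), 1/(-129 - 61)) + 49248) = (-36532 - 11967)*((5 + 1/((-129 - 61)*√(1/(-129 - 61) - 17/6))) + 49248) = -48499*((5 + 1/((-190)*√(1/(-190) - 17/6))) + 49248) = -48499*((5 - 1/(190*√(-1/190 - 17/6))) + 49248) = -48499*((5 - (-1)*I*√230565/153710) + 49248) = -48499*((5 + I*√230565/153710) + 49248) = -48499*(49253 + I*√230565/153710) = -2388721247 - 48499*I*√230565/153710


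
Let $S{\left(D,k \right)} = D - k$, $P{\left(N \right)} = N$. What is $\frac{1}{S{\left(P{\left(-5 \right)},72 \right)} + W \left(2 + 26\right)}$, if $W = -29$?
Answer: $- \frac{1}{889} \approx -0.0011249$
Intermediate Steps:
$\frac{1}{S{\left(P{\left(-5 \right)},72 \right)} + W \left(2 + 26\right)} = \frac{1}{\left(-5 - 72\right) - 29 \left(2 + 26\right)} = \frac{1}{\left(-5 - 72\right) - 812} = \frac{1}{-77 - 812} = \frac{1}{-889} = - \frac{1}{889}$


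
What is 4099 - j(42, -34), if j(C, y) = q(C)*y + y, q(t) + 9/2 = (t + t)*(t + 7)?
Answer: 143924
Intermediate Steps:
q(t) = -9/2 + 2*t*(7 + t) (q(t) = -9/2 + (t + t)*(t + 7) = -9/2 + (2*t)*(7 + t) = -9/2 + 2*t*(7 + t))
j(C, y) = y + y*(-9/2 + 2*C**2 + 14*C) (j(C, y) = (-9/2 + 2*C**2 + 14*C)*y + y = y*(-9/2 + 2*C**2 + 14*C) + y = y + y*(-9/2 + 2*C**2 + 14*C))
4099 - j(42, -34) = 4099 - (-34)*(-7 + 4*42**2 + 28*42)/2 = 4099 - (-34)*(-7 + 4*1764 + 1176)/2 = 4099 - (-34)*(-7 + 7056 + 1176)/2 = 4099 - (-34)*8225/2 = 4099 - 1*(-139825) = 4099 + 139825 = 143924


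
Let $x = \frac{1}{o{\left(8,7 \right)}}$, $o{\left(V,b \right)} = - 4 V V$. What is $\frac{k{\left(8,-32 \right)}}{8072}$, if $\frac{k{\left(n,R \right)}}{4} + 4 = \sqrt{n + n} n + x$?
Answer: $\frac{7167}{516608} \approx 0.013873$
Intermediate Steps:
$o{\left(V,b \right)} = - 4 V^{2}$
$x = - \frac{1}{256}$ ($x = \frac{1}{\left(-4\right) 8^{2}} = \frac{1}{\left(-4\right) 64} = \frac{1}{-256} = - \frac{1}{256} \approx -0.0039063$)
$k{\left(n,R \right)} = - \frac{1025}{64} + 4 \sqrt{2} n^{\frac{3}{2}}$ ($k{\left(n,R \right)} = -16 + 4 \left(\sqrt{n + n} n - \frac{1}{256}\right) = -16 + 4 \left(\sqrt{2 n} n - \frac{1}{256}\right) = -16 + 4 \left(\sqrt{2} \sqrt{n} n - \frac{1}{256}\right) = -16 + 4 \left(\sqrt{2} n^{\frac{3}{2}} - \frac{1}{256}\right) = -16 + 4 \left(- \frac{1}{256} + \sqrt{2} n^{\frac{3}{2}}\right) = -16 + \left(- \frac{1}{64} + 4 \sqrt{2} n^{\frac{3}{2}}\right) = - \frac{1025}{64} + 4 \sqrt{2} n^{\frac{3}{2}}$)
$\frac{k{\left(8,-32 \right)}}{8072} = \frac{- \frac{1025}{64} + 4 \sqrt{2} \cdot 8^{\frac{3}{2}}}{8072} = \left(- \frac{1025}{64} + 4 \sqrt{2} \cdot 16 \sqrt{2}\right) \frac{1}{8072} = \left(- \frac{1025}{64} + 128\right) \frac{1}{8072} = \frac{7167}{64} \cdot \frac{1}{8072} = \frac{7167}{516608}$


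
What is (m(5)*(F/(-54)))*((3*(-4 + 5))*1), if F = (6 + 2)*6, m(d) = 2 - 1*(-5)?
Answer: -56/3 ≈ -18.667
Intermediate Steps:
m(d) = 7 (m(d) = 2 + 5 = 7)
F = 48 (F = 8*6 = 48)
(m(5)*(F/(-54)))*((3*(-4 + 5))*1) = (7*(48/(-54)))*((3*(-4 + 5))*1) = (7*(48*(-1/54)))*((3*1)*1) = (7*(-8/9))*(3*1) = -56/9*3 = -56/3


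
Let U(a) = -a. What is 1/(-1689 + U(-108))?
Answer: -1/1581 ≈ -0.00063251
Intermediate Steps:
1/(-1689 + U(-108)) = 1/(-1689 - 1*(-108)) = 1/(-1689 + 108) = 1/(-1581) = -1/1581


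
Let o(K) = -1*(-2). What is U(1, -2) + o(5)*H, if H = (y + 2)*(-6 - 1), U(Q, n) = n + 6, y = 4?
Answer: -80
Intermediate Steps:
U(Q, n) = 6 + n
H = -42 (H = (4 + 2)*(-6 - 1) = 6*(-7) = -42)
o(K) = 2
U(1, -2) + o(5)*H = (6 - 2) + 2*(-42) = 4 - 84 = -80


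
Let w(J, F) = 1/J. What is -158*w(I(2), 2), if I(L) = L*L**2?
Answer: -79/4 ≈ -19.750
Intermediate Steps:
I(L) = L**3
-158*w(I(2), 2) = -158/(2**3) = -158/8 = -158*1/8 = -79/4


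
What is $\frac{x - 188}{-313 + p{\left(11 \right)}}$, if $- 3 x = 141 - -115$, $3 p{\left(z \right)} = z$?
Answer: $\frac{205}{232} \approx 0.88362$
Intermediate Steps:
$p{\left(z \right)} = \frac{z}{3}$
$x = - \frac{256}{3}$ ($x = - \frac{141 - -115}{3} = - \frac{141 + 115}{3} = \left(- \frac{1}{3}\right) 256 = - \frac{256}{3} \approx -85.333$)
$\frac{x - 188}{-313 + p{\left(11 \right)}} = \frac{- \frac{256}{3} - 188}{-313 + \frac{1}{3} \cdot 11} = - \frac{820}{3 \left(-313 + \frac{11}{3}\right)} = - \frac{820}{3 \left(- \frac{928}{3}\right)} = \left(- \frac{820}{3}\right) \left(- \frac{3}{928}\right) = \frac{205}{232}$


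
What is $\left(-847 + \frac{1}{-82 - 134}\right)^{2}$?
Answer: $\frac{33471800209}{46656} \approx 7.1742 \cdot 10^{5}$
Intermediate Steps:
$\left(-847 + \frac{1}{-82 - 134}\right)^{2} = \left(-847 + \frac{1}{-216}\right)^{2} = \left(-847 - \frac{1}{216}\right)^{2} = \left(- \frac{182953}{216}\right)^{2} = \frac{33471800209}{46656}$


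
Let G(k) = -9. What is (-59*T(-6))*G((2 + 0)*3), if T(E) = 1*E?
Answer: -3186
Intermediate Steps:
T(E) = E
(-59*T(-6))*G((2 + 0)*3) = -59*(-6)*(-9) = 354*(-9) = -3186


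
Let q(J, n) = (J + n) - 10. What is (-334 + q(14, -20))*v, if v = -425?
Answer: 148750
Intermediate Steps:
q(J, n) = -10 + J + n
(-334 + q(14, -20))*v = (-334 + (-10 + 14 - 20))*(-425) = (-334 - 16)*(-425) = -350*(-425) = 148750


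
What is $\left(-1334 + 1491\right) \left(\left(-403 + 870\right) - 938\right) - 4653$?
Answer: $-78600$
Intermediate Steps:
$\left(-1334 + 1491\right) \left(\left(-403 + 870\right) - 938\right) - 4653 = 157 \left(467 - 938\right) - 4653 = 157 \left(-471\right) - 4653 = -73947 - 4653 = -78600$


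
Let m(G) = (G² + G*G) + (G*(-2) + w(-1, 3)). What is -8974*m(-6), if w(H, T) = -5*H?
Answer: -798686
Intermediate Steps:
m(G) = 5 - 2*G + 2*G² (m(G) = (G² + G*G) + (G*(-2) - 5*(-1)) = (G² + G²) + (-2*G + 5) = 2*G² + (5 - 2*G) = 5 - 2*G + 2*G²)
-8974*m(-6) = -8974*(5 - 2*(-6) + 2*(-6)²) = -8974*(5 + 12 + 2*36) = -8974*(5 + 12 + 72) = -8974*89 = -798686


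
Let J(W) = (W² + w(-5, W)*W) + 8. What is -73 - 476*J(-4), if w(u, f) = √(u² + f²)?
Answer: -11497 + 1904*√41 ≈ 694.55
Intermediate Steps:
w(u, f) = √(f² + u²)
J(W) = 8 + W² + W*√(25 + W²) (J(W) = (W² + √(W² + (-5)²)*W) + 8 = (W² + √(W² + 25)*W) + 8 = (W² + √(25 + W²)*W) + 8 = (W² + W*√(25 + W²)) + 8 = 8 + W² + W*√(25 + W²))
-73 - 476*J(-4) = -73 - 476*(8 + (-4)² - 4*√(25 + (-4)²)) = -73 - 476*(8 + 16 - 4*√(25 + 16)) = -73 - 476*(8 + 16 - 4*√41) = -73 - 476*(24 - 4*√41) = -73 + (-11424 + 1904*√41) = -11497 + 1904*√41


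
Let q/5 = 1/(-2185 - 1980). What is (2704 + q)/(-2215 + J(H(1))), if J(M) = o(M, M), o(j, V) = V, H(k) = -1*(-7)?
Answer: -2252431/1839264 ≈ -1.2246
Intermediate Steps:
H(k) = 7
q = -1/833 (q = 5/(-2185 - 1980) = 5/(-4165) = 5*(-1/4165) = -1/833 ≈ -0.0012005)
J(M) = M
(2704 + q)/(-2215 + J(H(1))) = (2704 - 1/833)/(-2215 + 7) = (2252431/833)/(-2208) = (2252431/833)*(-1/2208) = -2252431/1839264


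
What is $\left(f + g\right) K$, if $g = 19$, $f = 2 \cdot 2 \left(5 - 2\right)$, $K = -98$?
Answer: $-3038$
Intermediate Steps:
$f = 12$ ($f = 4 \cdot 3 = 12$)
$\left(f + g\right) K = \left(12 + 19\right) \left(-98\right) = 31 \left(-98\right) = -3038$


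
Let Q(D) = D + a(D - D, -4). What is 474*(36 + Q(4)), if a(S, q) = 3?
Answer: 20382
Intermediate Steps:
Q(D) = 3 + D (Q(D) = D + 3 = 3 + D)
474*(36 + Q(4)) = 474*(36 + (3 + 4)) = 474*(36 + 7) = 474*43 = 20382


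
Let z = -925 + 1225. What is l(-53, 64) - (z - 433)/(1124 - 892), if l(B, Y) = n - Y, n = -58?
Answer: -28171/232 ≈ -121.43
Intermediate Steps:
l(B, Y) = -58 - Y
z = 300
l(-53, 64) - (z - 433)/(1124 - 892) = (-58 - 1*64) - (300 - 433)/(1124 - 892) = (-58 - 64) - (-133)/232 = -122 - (-133)/232 = -122 - 1*(-133/232) = -122 + 133/232 = -28171/232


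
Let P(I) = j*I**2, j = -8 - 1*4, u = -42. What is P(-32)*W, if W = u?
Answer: 516096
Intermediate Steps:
j = -12 (j = -8 - 4 = -12)
P(I) = -12*I**2
W = -42
P(-32)*W = -12*(-32)**2*(-42) = -12*1024*(-42) = -12288*(-42) = 516096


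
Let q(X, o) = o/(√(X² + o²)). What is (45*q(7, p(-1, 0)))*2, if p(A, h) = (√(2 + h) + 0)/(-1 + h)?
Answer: -30*√102/17 ≈ -17.823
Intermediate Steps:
p(A, h) = √(2 + h)/(-1 + h)
q(X, o) = o/√(X² + o²)
(45*q(7, p(-1, 0)))*2 = (45*((√(2 + 0)/(-1 + 0))/√(7² + (√(2 + 0)/(-1 + 0))²)))*2 = (45*((√2/(-1))/√(49 + (√2/(-1))²)))*2 = (45*((-√2)/√(49 + (-√2)²)))*2 = (45*((-√2)/√(49 + 2)))*2 = (45*((-√2)/√51))*2 = (45*((-√2)*(√51/51)))*2 = (45*(-√102/51))*2 = -15*√102/17*2 = -30*√102/17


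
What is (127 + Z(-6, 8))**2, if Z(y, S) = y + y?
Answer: 13225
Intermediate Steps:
Z(y, S) = 2*y
(127 + Z(-6, 8))**2 = (127 + 2*(-6))**2 = (127 - 12)**2 = 115**2 = 13225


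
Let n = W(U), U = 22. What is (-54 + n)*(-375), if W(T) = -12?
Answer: 24750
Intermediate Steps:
n = -12
(-54 + n)*(-375) = (-54 - 12)*(-375) = -66*(-375) = 24750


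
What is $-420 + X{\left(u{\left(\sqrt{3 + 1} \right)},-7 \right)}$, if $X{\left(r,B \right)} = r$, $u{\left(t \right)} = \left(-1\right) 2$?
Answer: $-422$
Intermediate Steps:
$u{\left(t \right)} = -2$
$-420 + X{\left(u{\left(\sqrt{3 + 1} \right)},-7 \right)} = -420 - 2 = -422$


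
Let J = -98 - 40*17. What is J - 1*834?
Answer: -1612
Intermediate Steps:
J = -778 (J = -98 - 680 = -778)
J - 1*834 = -778 - 1*834 = -778 - 834 = -1612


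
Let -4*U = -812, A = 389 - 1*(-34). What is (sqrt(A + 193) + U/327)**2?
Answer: 65909473/106929 + 812*sqrt(154)/327 ≈ 647.20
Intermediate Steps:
A = 423 (A = 389 + 34 = 423)
U = 203 (U = -1/4*(-812) = 203)
(sqrt(A + 193) + U/327)**2 = (sqrt(423 + 193) + 203/327)**2 = (sqrt(616) + 203*(1/327))**2 = (2*sqrt(154) + 203/327)**2 = (203/327 + 2*sqrt(154))**2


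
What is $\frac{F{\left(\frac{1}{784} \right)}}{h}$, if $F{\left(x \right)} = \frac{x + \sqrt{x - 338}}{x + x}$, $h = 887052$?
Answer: $\frac{1}{1774104} + \frac{7 i \sqrt{264991}}{443526} \approx 5.6366 \cdot 10^{-7} + 0.0081245 i$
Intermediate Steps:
$F{\left(x \right)} = \frac{x + \sqrt{-338 + x}}{2 x}$
$\frac{F{\left(\frac{1}{784} \right)}}{h} = \frac{\frac{1}{2} \frac{1}{\frac{1}{784}} \left(\frac{1}{784} + \sqrt{-338 + \frac{1}{784}}\right)}{887052} = \frac{\frac{1}{\frac{1}{784}} \left(\frac{1}{784} + \sqrt{-338 + \frac{1}{784}}\right)}{2} \cdot \frac{1}{887052} = \frac{1}{2} \cdot 784 \left(\frac{1}{784} + \sqrt{- \frac{264991}{784}}\right) \frac{1}{887052} = \frac{1}{2} \cdot 784 \left(\frac{1}{784} + \frac{i \sqrt{264991}}{28}\right) \frac{1}{887052} = \left(\frac{1}{2} + 14 i \sqrt{264991}\right) \frac{1}{887052} = \frac{1}{1774104} + \frac{7 i \sqrt{264991}}{443526}$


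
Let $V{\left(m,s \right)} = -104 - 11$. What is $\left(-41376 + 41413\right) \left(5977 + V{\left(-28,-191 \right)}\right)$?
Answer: $216894$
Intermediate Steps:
$V{\left(m,s \right)} = -115$ ($V{\left(m,s \right)} = -104 - 11 = -115$)
$\left(-41376 + 41413\right) \left(5977 + V{\left(-28,-191 \right)}\right) = \left(-41376 + 41413\right) \left(5977 - 115\right) = 37 \cdot 5862 = 216894$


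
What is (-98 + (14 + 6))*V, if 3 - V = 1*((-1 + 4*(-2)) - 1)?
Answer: -1014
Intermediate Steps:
V = 13 (V = 3 - ((-1 + 4*(-2)) - 1) = 3 - ((-1 - 8) - 1) = 3 - (-9 - 1) = 3 - (-10) = 3 - 1*(-10) = 3 + 10 = 13)
(-98 + (14 + 6))*V = (-98 + (14 + 6))*13 = (-98 + 20)*13 = -78*13 = -1014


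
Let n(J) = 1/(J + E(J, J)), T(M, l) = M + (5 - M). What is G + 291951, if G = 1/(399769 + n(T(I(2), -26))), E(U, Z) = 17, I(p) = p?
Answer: 2567685396991/8794919 ≈ 2.9195e+5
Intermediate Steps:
T(M, l) = 5
n(J) = 1/(17 + J) (n(J) = 1/(J + 17) = 1/(17 + J))
G = 22/8794919 (G = 1/(399769 + 1/(17 + 5)) = 1/(399769 + 1/22) = 1/(8794919/22) = 22/8794919 ≈ 2.5014e-6)
G + 291951 = 22/8794919 + 291951 = 2567685396991/8794919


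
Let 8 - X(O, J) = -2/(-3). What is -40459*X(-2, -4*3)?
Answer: -890098/3 ≈ -2.9670e+5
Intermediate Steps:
X(O, J) = 22/3 (X(O, J) = 8 - (-2)/(-3) = 8 - (-2)*(-1)/3 = 8 - 1*⅔ = 8 - ⅔ = 22/3)
-40459*X(-2, -4*3) = -40459*22/3 = -890098/3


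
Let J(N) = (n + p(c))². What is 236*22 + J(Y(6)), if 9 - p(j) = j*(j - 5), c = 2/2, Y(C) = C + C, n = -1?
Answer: 5336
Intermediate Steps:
Y(C) = 2*C
c = 1 (c = 2*(½) = 1)
p(j) = 9 - j*(-5 + j) (p(j) = 9 - j*(j - 5) = 9 - j*(-5 + j))
J(N) = 144 (J(N) = (-1 + (9 - 1*1² + 5*1))² = (-1 + (9 - 1*1 + 5))² = (-1 + (9 - 1 + 5))² = (-1 + 13)² = 12² = 144)
236*22 + J(Y(6)) = 236*22 + 144 = 5192 + 144 = 5336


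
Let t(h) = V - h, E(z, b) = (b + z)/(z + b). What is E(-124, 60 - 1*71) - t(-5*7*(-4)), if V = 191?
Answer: -50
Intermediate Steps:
E(z, b) = 1 (E(z, b) = (b + z)/(b + z) = 1)
t(h) = 191 - h
E(-124, 60 - 1*71) - t(-5*7*(-4)) = 1 - (191 - (-5*7)*(-4)) = 1 - (191 - (-35)*(-4)) = 1 - (191 - 1*140) = 1 - (191 - 140) = 1 - 1*51 = 1 - 51 = -50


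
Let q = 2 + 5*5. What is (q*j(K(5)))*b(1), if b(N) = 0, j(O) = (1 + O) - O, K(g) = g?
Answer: 0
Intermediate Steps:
j(O) = 1
q = 27 (q = 2 + 25 = 27)
(q*j(K(5)))*b(1) = (27*1)*0 = 27*0 = 0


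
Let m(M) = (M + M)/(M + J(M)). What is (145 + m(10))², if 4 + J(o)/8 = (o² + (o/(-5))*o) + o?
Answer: 2561878225/121801 ≈ 21033.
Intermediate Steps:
J(o) = -32 + 8*o + 32*o²/5 (J(o) = -32 + 8*((o² + (o/(-5))*o) + o) = -32 + 8*((o² + (o*(-⅕))*o) + o) = -32 + 8*((o² + (-o/5)*o) + o) = -32 + 8*((o² - o²/5) + o) = -32 + 8*(4*o²/5 + o) = -32 + 8*(o + 4*o²/5) = -32 + (8*o + 32*o²/5) = -32 + 8*o + 32*o²/5)
m(M) = 2*M/(-32 + 9*M + 32*M²/5) (m(M) = (M + M)/(M + (-32 + 8*M + 32*M²/5)) = (2*M)/(-32 + 9*M + 32*M²/5) = 2*M/(-32 + 9*M + 32*M²/5))
(145 + m(10))² = (145 + 10*10/(-160 + 32*10² + 45*10))² = (145 + 10*10/(-160 + 32*100 + 450))² = (145 + 10*10/(-160 + 3200 + 450))² = (145 + 10*10/3490)² = (145 + 10*10*(1/3490))² = (145 + 10/349)² = (50615/349)² = 2561878225/121801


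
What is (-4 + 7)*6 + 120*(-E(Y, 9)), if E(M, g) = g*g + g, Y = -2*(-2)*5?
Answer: -10782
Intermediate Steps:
Y = 20 (Y = 4*5 = 20)
E(M, g) = g + g² (E(M, g) = g² + g = g + g²)
(-4 + 7)*6 + 120*(-E(Y, 9)) = (-4 + 7)*6 + 120*(-9*(1 + 9)) = 3*6 + 120*(-9*10) = 18 + 120*(-1*90) = 18 + 120*(-90) = 18 - 10800 = -10782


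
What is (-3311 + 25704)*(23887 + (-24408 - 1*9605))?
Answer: -226751518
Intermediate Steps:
(-3311 + 25704)*(23887 + (-24408 - 1*9605)) = 22393*(23887 + (-24408 - 9605)) = 22393*(23887 - 34013) = 22393*(-10126) = -226751518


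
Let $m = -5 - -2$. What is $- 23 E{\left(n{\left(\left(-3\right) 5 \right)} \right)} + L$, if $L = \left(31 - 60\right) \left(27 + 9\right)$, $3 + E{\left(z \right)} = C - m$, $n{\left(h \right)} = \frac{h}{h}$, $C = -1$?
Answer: $-1021$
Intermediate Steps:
$m = -3$ ($m = -5 + 2 = -3$)
$n{\left(h \right)} = 1$
$E{\left(z \right)} = -1$ ($E{\left(z \right)} = -3 - -2 = -3 + \left(-1 + 3\right) = -3 + 2 = -1$)
$L = -1044$ ($L = \left(-29\right) 36 = -1044$)
$- 23 E{\left(n{\left(\left(-3\right) 5 \right)} \right)} + L = \left(-23\right) \left(-1\right) - 1044 = 23 - 1044 = -1021$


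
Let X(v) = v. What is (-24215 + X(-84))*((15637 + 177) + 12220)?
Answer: -681198166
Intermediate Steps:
(-24215 + X(-84))*((15637 + 177) + 12220) = (-24215 - 84)*((15637 + 177) + 12220) = -24299*(15814 + 12220) = -24299*28034 = -681198166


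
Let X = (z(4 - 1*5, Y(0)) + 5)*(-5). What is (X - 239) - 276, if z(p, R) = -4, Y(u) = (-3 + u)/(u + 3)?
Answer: -520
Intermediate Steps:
Y(u) = (-3 + u)/(3 + u)
X = -5 (X = (-4 + 5)*(-5) = 1*(-5) = -5)
(X - 239) - 276 = (-5 - 239) - 276 = -244 - 276 = -520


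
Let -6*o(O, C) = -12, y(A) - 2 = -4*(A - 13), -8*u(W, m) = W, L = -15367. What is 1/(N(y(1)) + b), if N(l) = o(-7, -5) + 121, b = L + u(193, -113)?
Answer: -8/122145 ≈ -6.5496e-5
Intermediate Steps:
u(W, m) = -W/8
y(A) = 54 - 4*A (y(A) = 2 - 4*(A - 13) = 2 - 4*(-13 + A) = 2 + (52 - 4*A) = 54 - 4*A)
o(O, C) = 2 (o(O, C) = -⅙*(-12) = 2)
b = -123129/8 (b = -15367 - ⅛*193 = -15367 - 193/8 = -123129/8 ≈ -15391.)
N(l) = 123 (N(l) = 2 + 121 = 123)
1/(N(y(1)) + b) = 1/(123 - 123129/8) = 1/(-122145/8) = -8/122145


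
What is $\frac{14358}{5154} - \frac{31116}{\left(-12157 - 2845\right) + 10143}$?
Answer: $\frac{38356231}{4173881} \approx 9.1896$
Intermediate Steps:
$\frac{14358}{5154} - \frac{31116}{\left(-12157 - 2845\right) + 10143} = 14358 \cdot \frac{1}{5154} - \frac{31116}{-15002 + 10143} = \frac{2393}{859} - \frac{31116}{-4859} = \frac{2393}{859} - - \frac{31116}{4859} = \frac{2393}{859} + \frac{31116}{4859} = \frac{38356231}{4173881}$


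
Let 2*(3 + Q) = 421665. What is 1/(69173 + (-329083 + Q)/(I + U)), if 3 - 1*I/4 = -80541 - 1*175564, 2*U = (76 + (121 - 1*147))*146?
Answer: 2056164/142230795865 ≈ 1.4457e-5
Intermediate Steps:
Q = 421659/2 (Q = -3 + (½)*421665 = -3 + 421665/2 = 421659/2 ≈ 2.1083e+5)
U = 3650 (U = ((76 + (121 - 1*147))*146)/2 = ((76 + (121 - 147))*146)/2 = ((76 - 26)*146)/2 = (50*146)/2 = (½)*7300 = 3650)
I = 1024432 (I = 12 - 4*(-80541 - 1*175564) = 12 - 4*(-80541 - 175564) = 12 - 4*(-256105) = 12 + 1024420 = 1024432)
1/(69173 + (-329083 + Q)/(I + U)) = 1/(69173 + (-329083 + 421659/2)/(1024432 + 3650)) = 1/(69173 - 236507/2/1028082) = 1/(69173 - 236507/2*1/1028082) = 1/(69173 - 236507/2056164) = 1/(142230795865/2056164) = 2056164/142230795865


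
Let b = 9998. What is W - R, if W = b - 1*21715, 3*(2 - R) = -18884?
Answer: -54041/3 ≈ -18014.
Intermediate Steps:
R = 18890/3 (R = 2 - 1/3*(-18884) = 2 + 18884/3 = 18890/3 ≈ 6296.7)
W = -11717 (W = 9998 - 1*21715 = 9998 - 21715 = -11717)
W - R = -11717 - 1*18890/3 = -11717 - 18890/3 = -54041/3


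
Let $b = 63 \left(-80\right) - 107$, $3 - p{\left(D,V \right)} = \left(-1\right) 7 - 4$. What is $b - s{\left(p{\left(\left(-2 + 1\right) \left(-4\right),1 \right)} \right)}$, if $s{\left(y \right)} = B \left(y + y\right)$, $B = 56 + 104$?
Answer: $-9627$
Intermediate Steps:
$p{\left(D,V \right)} = 14$ ($p{\left(D,V \right)} = 3 - \left(\left(-1\right) 7 - 4\right) = 3 - \left(-7 - 4\right) = 3 - -11 = 3 + 11 = 14$)
$B = 160$
$b = -5147$ ($b = -5040 - 107 = -5147$)
$s{\left(y \right)} = 320 y$ ($s{\left(y \right)} = 160 \left(y + y\right) = 160 \cdot 2 y = 320 y$)
$b - s{\left(p{\left(\left(-2 + 1\right) \left(-4\right),1 \right)} \right)} = -5147 - 320 \cdot 14 = -5147 - 4480 = -9627$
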